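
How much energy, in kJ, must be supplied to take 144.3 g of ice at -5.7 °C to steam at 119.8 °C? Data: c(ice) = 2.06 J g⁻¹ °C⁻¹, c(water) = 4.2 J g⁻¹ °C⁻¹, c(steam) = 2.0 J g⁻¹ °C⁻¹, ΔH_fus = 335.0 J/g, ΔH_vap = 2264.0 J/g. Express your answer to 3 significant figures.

q1 (heat ice -5.7→0.0 °C): 144.3 × 2.06 × 5.7 = 1694 J
q2 (melt at 0 °C): 144.3 × 335.0 = 48341 J
q3 (heat water 0.0→100.0 °C): 144.3 × 4.2 × 100.0 = 60606 J
q4 (vaporize at 100 °C): 144.3 × 2264.0 = 326695 J
q5 (heat steam 100.0→119.8 °C): 144.3 × 2.0 × 19.8 = 5714 J
Total: 1694 + 48341 + 60606 + 326695 + 5714 = 443050 J = 443 kJ

q = 443 kJ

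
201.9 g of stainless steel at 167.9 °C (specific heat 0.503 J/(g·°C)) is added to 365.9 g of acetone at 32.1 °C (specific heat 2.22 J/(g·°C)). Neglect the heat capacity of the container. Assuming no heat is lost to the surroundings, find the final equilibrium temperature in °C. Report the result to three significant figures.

T_f = 47.2 °C

Heat lost by stainless steel = heat gained by acetone.
(201.9)(0.503)(167.9 − T) = (365.9)(2.22)(T − 32.1)
101.5557 (167.9 − T) = 812.298 (T − 32.1)
17051 − 101.5557 T = 812.298 T − 26075
43126 = 913.8537 T
T = 47.19 °C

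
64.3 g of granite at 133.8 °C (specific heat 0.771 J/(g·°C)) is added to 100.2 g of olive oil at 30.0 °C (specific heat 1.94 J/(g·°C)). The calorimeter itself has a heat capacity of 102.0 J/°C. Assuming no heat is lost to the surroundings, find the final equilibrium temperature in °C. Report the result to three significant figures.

T_f = 44.9 °C

Heat lost by granite = heat gained by olive oil + calorimeter.
(64.3)(0.771)(133.8 − T) = [(100.2)(1.94) + 102.0](T − 30.0)
49.5753 (133.8 − T) = 296.388 (T − 30.0)
6633.2 − 49.5753 T = 296.388 T − 8891.6
15524.8 = 345.9633 T
T = 44.87 °C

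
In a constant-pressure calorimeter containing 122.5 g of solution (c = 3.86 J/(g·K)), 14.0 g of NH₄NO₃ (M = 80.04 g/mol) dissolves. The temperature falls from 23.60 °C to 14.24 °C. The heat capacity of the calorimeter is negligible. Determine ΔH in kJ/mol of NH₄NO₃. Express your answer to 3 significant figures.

|ΔT| = |14.24 − 23.60| = 9.36 °C
|q_surr| = (122.5 × 3.86) × 9.36 = 472.85 × 9.36 = 4426 J
n(NH₄NO₃) = 14.0 / 80.04 = 0.1749 mol
Temperature fell, so q_rxn = +|q_surr| = 4.426 kJ
ΔH = q_rxn / n = 25.31 kJ/mol

ΔH = 25.3 kJ/mol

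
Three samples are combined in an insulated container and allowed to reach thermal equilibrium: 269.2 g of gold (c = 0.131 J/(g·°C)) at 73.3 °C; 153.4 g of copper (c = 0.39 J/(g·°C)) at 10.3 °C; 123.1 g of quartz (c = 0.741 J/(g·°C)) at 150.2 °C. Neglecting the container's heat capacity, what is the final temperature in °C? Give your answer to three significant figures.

T_f = 90.7 °C

Σ mᵢcᵢ(T − Tᵢ) = 0  ⇒  T = Σ mᵢcᵢTᵢ / Σ mᵢcᵢ
Σ mᵢcᵢ = 269.2×0.131 + 153.4×0.39 + 123.1×0.741 = 186.3083
Σ mᵢcᵢTᵢ = 35.2652×73.3 + 59.826×10.3 + 91.2171×150.2 = 16902
T = 16902 / 186.3083 = 90.72 °C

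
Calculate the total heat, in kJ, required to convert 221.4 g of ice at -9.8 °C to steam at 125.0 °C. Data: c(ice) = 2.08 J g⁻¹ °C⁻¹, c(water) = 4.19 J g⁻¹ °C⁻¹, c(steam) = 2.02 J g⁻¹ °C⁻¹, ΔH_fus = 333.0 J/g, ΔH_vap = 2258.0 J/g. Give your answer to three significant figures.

q1 (heat ice -9.8→0.0 °C): 221.4 × 2.08 × 9.8 = 4513 J
q2 (melt at 0 °C): 221.4 × 333.0 = 73726 J
q3 (heat water 0.0→100.0 °C): 221.4 × 4.19 × 100.0 = 92767 J
q4 (vaporize at 100 °C): 221.4 × 2258.0 = 499921 J
q5 (heat steam 100.0→125.0 °C): 221.4 × 2.02 × 25.0 = 11181 J
Total: 4513 + 73726 + 92767 + 499921 + 11181 = 682108 J = 682 kJ

q = 682 kJ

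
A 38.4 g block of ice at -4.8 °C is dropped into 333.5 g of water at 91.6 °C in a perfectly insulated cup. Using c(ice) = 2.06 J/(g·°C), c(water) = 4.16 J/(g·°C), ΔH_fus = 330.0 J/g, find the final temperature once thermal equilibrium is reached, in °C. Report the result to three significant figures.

Heat to bring ice to 0 °C and melt it: q₁ = 38.4×2.06×4.8 + 38.4×330.0 = 13052 J
Heat the water can supply cooling to 0 °C: 333.5×4.16×91.6 = 127082 J > q₁, so all ice melts.
Energy balance: 333.5×4.16×(91.6 − T) = 13052 + 38.4×4.16×(T − 0)
1387.36(91.6 − T) = 13052 + 159.744 T
127082 − 13052 = 1547.104 T
T = 114030 / 1547.104 = 73.71 °C

T_f = 73.7 °C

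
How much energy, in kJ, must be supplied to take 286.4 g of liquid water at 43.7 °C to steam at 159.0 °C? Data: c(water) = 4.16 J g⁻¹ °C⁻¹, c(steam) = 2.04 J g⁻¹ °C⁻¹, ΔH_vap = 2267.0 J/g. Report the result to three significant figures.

q = 751 kJ

q1 (heat water 43.7→100.0 °C): 286.4 × 4.16 × 56.3 = 67077 J
q2 (vaporize at 100 °C): 286.4 × 2267.0 = 649269 J
q3 (heat steam 100.0→159.0 °C): 286.4 × 2.04 × 59.0 = 34471 J
Total: 67077 + 649269 + 34471 = 750817 J = 751 kJ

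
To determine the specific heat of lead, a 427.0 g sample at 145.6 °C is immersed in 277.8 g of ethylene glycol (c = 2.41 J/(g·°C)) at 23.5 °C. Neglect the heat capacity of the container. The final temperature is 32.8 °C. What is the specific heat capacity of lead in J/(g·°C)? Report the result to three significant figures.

q_gained = (277.8 × 2.41) × (32.8 − 23.5) = 6226 J
q_lost = 427.0 × c × (145.6 − 32.8) = 48165.6 c
Set equal: c = 6226 / 48165.6 = 0.129 J/(g·°C)

c = 0.129 J/(g·°C)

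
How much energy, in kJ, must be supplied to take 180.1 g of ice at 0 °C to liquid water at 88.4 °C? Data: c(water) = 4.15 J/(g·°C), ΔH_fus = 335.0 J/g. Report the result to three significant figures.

q1 (melt at 0 °C): 180.1 × 335.0 = 60334 J
q2 (heat water 0.0→88.4 °C): 180.1 × 4.15 × 88.4 = 66071 J
Total: 60334 + 66071 = 126405 J = 126 kJ

q = 126 kJ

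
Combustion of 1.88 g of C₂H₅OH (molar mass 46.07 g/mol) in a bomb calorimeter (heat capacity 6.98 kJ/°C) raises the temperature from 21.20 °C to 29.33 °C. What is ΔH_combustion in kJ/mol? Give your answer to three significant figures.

ΔH = -1390 kJ/mol

ΔT = 29.33 − 21.20 = 8.13 °C
q_cal = C_cal × ΔT = 6.98 × 8.13 = 56.7474 kJ
n = 1.88 / 46.07 = 0.04081 mol
q_rxn = −q_cal = -56.7474 kJ
ΔH = -56.7474 / 0.04081 = -1391 kJ/mol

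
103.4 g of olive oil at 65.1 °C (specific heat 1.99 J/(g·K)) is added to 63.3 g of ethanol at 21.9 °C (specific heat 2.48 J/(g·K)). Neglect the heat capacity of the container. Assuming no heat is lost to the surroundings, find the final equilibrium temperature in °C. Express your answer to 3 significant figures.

Heat lost by olive oil = heat gained by ethanol.
(103.4)(1.99)(65.1 − T) = (63.3)(2.48)(T − 21.9)
205.766 (65.1 − T) = 156.984 (T − 21.9)
13395 − 205.766 T = 156.984 T − 3437.9
16832.9 = 362.750 T
T = 46.40 °C

T_f = 46.4 °C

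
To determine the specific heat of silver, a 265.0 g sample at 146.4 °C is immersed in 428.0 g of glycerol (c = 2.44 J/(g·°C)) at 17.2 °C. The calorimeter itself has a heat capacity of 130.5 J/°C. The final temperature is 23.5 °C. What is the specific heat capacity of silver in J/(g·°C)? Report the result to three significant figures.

q_gained = (428.0 × 2.44 + 130.5) × (23.5 − 17.2) = 7401 J
q_lost = 265.0 × c × (146.4 − 23.5) = 32568.5 c
Set equal: c = 7401 / 32568.5 = 0.227 J/(g·°C)

c = 0.227 J/(g·°C)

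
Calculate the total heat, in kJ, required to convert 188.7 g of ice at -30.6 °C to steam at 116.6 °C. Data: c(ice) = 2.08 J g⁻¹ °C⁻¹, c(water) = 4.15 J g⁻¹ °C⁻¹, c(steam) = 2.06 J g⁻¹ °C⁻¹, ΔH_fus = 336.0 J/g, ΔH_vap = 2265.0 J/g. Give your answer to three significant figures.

q1 (heat ice -30.6→0.0 °C): 188.7 × 2.08 × 30.6 = 12010 J
q2 (melt at 0 °C): 188.7 × 336.0 = 63403 J
q3 (heat water 0.0→100.0 °C): 188.7 × 4.15 × 100.0 = 78311 J
q4 (vaporize at 100 °C): 188.7 × 2265.0 = 427406 J
q5 (heat steam 100.0→116.6 °C): 188.7 × 2.06 × 16.6 = 6453 J
Total: 12010 + 63403 + 78311 + 427406 + 6453 = 587583 J = 588 kJ

q = 588 kJ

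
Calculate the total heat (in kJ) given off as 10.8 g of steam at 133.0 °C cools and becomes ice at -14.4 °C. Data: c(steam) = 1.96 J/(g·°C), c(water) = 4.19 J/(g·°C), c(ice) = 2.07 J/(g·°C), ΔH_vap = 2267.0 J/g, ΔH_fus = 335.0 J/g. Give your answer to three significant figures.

q = 33.6 kJ

q1 (cool steam 133.0→100 °C): 10.8 × 1.96 × 33.0 = 699 J
q2 (condense at 100 °C): 10.8 × 2267.0 = 24484 J
q3 (cool water 100→0 °C): 10.8 × 4.19 × 100.0 = 4525 J
q4 (freeze at 0 °C): 10.8 × 335.0 = 3618 J
q5 (cool ice 0→-14.4 °C): 10.8 × 2.07 × 14.4 = 322 J
Total: 699 + 24484 + 4525 + 3618 + 322 = 33648 J = 33.6 kJ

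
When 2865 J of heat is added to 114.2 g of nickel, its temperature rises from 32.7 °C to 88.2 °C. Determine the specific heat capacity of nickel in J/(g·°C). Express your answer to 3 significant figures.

c = 0.452 J/(g·°C)

c = q / (m ΔT) = 2865 / (114.2 × 55.5)
c = 2865 / 6338.1 = 0.452 J/(g·°C)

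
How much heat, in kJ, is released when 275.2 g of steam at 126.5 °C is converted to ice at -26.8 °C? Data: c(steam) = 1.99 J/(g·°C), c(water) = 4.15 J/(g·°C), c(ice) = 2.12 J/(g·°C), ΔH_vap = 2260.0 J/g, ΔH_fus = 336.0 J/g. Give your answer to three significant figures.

q = 859 kJ

q1 (cool steam 126.5→100 °C): 275.2 × 1.99 × 26.5 = 14513 J
q2 (condense at 100 °C): 275.2 × 2260.0 = 621952 J
q3 (cool water 100→0 °C): 275.2 × 4.15 × 100.0 = 114208 J
q4 (freeze at 0 °C): 275.2 × 336.0 = 92467 J
q5 (cool ice 0→-26.8 °C): 275.2 × 2.12 × 26.8 = 15636 J
Total: 14513 + 621952 + 114208 + 92467 + 15636 = 858776 J = 859 kJ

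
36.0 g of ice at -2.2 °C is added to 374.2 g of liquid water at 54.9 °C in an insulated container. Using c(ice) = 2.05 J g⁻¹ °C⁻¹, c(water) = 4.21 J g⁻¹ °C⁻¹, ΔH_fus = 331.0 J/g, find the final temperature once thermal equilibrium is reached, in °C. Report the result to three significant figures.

Heat to bring ice to 0 °C and melt it: q₁ = 36.0×2.05×2.2 + 36.0×331.0 = 12078 J
Heat the water can supply cooling to 0 °C: 374.2×4.21×54.9 = 86488.5 J > q₁, so all ice melts.
Energy balance: 374.2×4.21×(54.9 − T) = 12078 + 36.0×4.21×(T − 0)
1575.382(54.9 − T) = 12078 + 151.56 T
86488.5 − 12078 = 1726.942 T
T = 74410.5 / 1726.942 = 43.09 °C

T_f = 43.1 °C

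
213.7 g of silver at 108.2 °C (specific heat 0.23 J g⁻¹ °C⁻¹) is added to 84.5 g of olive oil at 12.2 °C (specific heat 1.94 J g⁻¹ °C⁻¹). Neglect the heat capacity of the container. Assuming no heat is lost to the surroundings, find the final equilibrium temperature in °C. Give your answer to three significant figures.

Heat lost by silver = heat gained by olive oil.
(213.7)(0.23)(108.2 − T) = (84.5)(1.94)(T − 12.2)
49.151 (108.2 − T) = 163.93 (T − 12.2)
5318.1 − 49.151 T = 163.93 T − 1999.9
7318.0 = 213.081 T
T = 34.34 °C

T_f = 34.3 °C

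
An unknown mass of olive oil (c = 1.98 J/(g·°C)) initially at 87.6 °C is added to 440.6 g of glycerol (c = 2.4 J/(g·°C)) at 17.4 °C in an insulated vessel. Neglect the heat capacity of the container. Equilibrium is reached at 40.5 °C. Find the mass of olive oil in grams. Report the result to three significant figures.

q_gained = (440.6 × 2.4) × (40.5 − 17.4) = 24430 J
q_lost = m × 1.98 × (87.6 − 40.5) = 93.258 m
m = 24430 / 93.258 = 262 g

m = 262 g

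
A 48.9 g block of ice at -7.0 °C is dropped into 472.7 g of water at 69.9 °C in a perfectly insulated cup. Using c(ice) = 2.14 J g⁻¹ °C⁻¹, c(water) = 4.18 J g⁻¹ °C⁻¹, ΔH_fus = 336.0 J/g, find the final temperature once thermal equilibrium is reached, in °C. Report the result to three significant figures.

Heat to bring ice to 0 °C and melt it: q₁ = 48.9×2.14×7.0 + 48.9×336.0 = 17163 J
Heat the water can supply cooling to 0 °C: 472.7×4.18×69.9 = 138114 J > q₁, so all ice melts.
Energy balance: 472.7×4.18×(69.9 − T) = 17163 + 48.9×4.18×(T − 0)
1975.886(69.9 − T) = 17163 + 204.402 T
138114 − 17163 = 2180.288 T
T = 120951 / 2180.288 = 55.47 °C

T_f = 55.5 °C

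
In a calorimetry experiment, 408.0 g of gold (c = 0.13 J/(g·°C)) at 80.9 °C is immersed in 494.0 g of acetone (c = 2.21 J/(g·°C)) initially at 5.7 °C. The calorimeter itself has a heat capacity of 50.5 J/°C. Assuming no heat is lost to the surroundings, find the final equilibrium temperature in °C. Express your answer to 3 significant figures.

T_f = 9.04 °C

Heat lost by gold = heat gained by acetone + calorimeter.
(408.0)(0.13)(80.9 − T) = [(494.0)(2.21) + 50.5](T − 5.7)
53.04 (80.9 − T) = 1142.24 (T − 5.7)
4290.9 − 53.04 T = 1142.24 T − 6510.8
10801.7 = 1195.28 T
T = 9.037 °C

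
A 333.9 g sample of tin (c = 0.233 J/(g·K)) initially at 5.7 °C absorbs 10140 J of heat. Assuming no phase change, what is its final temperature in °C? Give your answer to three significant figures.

ΔT = q / (m c) = 10140 / (333.9 × 0.233) = 130.3 °C
T_f = 5.7 + 130.3 = 136.0 °C

T_f = 136 °C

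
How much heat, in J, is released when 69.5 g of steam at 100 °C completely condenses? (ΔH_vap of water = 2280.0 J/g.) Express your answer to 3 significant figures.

q = 158000 J

q = m × ΔH_vap = 69.5 × 2280.0 = 158460 J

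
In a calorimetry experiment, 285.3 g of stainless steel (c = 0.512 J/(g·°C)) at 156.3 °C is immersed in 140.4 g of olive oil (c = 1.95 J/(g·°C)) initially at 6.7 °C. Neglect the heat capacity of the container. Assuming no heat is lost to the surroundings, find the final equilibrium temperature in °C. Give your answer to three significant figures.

T_f = 58.7 °C

Heat lost by stainless steel = heat gained by olive oil.
(285.3)(0.512)(156.3 − T) = (140.4)(1.95)(T − 6.7)
146.0736 (156.3 − T) = 273.78 (T − 6.7)
22831 − 146.0736 T = 273.78 T − 1834.3
24665.3 = 419.8536 T
T = 58.747 °C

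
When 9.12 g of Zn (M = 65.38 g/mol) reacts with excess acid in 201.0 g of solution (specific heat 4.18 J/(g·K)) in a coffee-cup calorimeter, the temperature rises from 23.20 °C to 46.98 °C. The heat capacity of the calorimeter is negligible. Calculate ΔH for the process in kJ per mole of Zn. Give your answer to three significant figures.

|ΔT| = |46.98 − 23.20| = 23.78 °C
|q_surr| = (201.0 × 4.18) × 23.78 = 840.18 × 23.78 = 19980 J
n(Zn) = 9.12 / 65.38 = 0.1395 mol
Temperature rose, so q_rxn = −|q_surr| = -19.98 kJ
ΔH = q_rxn / n = -143.2 kJ/mol

ΔH = -143 kJ/mol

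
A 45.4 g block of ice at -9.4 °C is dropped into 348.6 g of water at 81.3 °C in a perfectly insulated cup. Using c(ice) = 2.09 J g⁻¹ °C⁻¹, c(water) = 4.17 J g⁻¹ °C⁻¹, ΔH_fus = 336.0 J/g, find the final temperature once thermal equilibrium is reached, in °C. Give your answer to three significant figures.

T_f = 62.1 °C

Heat to bring ice to 0 °C and melt it: q₁ = 45.4×2.09×9.4 + 45.4×336.0 = 16146 J
Heat the water can supply cooling to 0 °C: 348.6×4.17×81.3 = 118183 J > q₁, so all ice melts.
Energy balance: 348.6×4.17×(81.3 − T) = 16146 + 45.4×4.17×(T − 0)
1453.662(81.3 − T) = 16146 + 189.318 T
118183 − 16146 = 1642.980 T
T = 102037 / 1642.980 = 62.10 °C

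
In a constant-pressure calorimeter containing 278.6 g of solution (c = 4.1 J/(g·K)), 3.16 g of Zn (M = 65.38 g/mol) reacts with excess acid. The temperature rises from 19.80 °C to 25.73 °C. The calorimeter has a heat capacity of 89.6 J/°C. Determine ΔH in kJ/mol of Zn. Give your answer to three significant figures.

|ΔT| = |25.73 − 19.80| = 5.93 °C
|q_surr| = (278.6 × 4.1 + 89.6) × 5.93 = 1231.86 × 5.93 = 7305 J
n(Zn) = 3.16 / 65.38 = 0.04833 mol
Temperature rose, so q_rxn = −|q_surr| = -7.305 kJ
ΔH = q_rxn / n = -151.1 kJ/mol

ΔH = -151 kJ/mol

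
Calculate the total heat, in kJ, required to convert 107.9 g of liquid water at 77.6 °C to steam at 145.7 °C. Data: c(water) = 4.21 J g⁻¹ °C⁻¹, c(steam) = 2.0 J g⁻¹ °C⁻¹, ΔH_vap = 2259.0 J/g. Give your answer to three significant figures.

q = 264 kJ

q1 (heat water 77.6→100.0 °C): 107.9 × 4.21 × 22.4 = 10175 J
q2 (vaporize at 100 °C): 107.9 × 2259.0 = 243746 J
q3 (heat steam 100.0→145.7 °C): 107.9 × 2.0 × 45.7 = 9862 J
Total: 10175 + 243746 + 9862 = 263783 J = 264 kJ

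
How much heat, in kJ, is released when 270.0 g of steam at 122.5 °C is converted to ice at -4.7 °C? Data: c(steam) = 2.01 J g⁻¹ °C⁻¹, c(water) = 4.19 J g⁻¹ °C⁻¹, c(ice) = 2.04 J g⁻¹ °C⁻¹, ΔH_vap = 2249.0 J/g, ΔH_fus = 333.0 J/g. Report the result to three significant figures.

q = 825 kJ

q1 (cool steam 122.5→100 °C): 270.0 × 2.01 × 22.5 = 12211 J
q2 (condense at 100 °C): 270.0 × 2249.0 = 607230 J
q3 (cool water 100→0 °C): 270.0 × 4.19 × 100.0 = 113130 J
q4 (freeze at 0 °C): 270.0 × 333.0 = 89910 J
q5 (cool ice 0→-4.7 °C): 270.0 × 2.04 × 4.7 = 2589 J
Total: 12211 + 607230 + 113130 + 89910 + 2589 = 825070 J = 825 kJ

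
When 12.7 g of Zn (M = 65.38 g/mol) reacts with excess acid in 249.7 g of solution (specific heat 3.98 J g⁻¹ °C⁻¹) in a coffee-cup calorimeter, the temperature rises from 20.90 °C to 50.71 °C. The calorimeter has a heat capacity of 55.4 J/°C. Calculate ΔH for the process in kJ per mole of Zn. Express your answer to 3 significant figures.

ΔH = -161 kJ/mol

|ΔT| = |50.71 − 20.90| = 29.81 °C
|q_surr| = (249.7 × 3.98 + 55.4) × 29.81 = 1049.206 × 29.81 = 31280 J
n(Zn) = 12.7 / 65.38 = 0.1942 mol
Temperature rose, so q_rxn = −|q_surr| = -31.28 kJ
ΔH = q_rxn / n = -161.1 kJ/mol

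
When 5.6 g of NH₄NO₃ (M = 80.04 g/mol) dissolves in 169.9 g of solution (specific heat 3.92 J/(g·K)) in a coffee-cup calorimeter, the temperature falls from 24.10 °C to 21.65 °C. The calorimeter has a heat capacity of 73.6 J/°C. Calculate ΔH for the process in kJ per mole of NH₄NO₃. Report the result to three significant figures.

|ΔT| = |21.65 − 24.10| = 2.45 °C
|q_surr| = (169.9 × 3.92 + 73.6) × 2.45 = 739.608 × 2.45 = 1812 J
n(NH₄NO₃) = 5.6 / 80.04 = 0.06997 mol
Temperature fell, so q_rxn = +|q_surr| = 1.812 kJ
ΔH = q_rxn / n = 25.90 kJ/mol

ΔH = 25.9 kJ/mol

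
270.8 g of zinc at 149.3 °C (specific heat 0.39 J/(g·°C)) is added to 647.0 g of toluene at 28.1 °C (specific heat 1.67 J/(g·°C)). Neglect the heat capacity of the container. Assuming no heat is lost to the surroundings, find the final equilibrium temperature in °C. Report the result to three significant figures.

Heat lost by zinc = heat gained by toluene.
(270.8)(0.39)(149.3 − T) = (647.0)(1.67)(T − 28.1)
105.612 (149.3 − T) = 1080.49 (T − 28.1)
15768 − 105.612 T = 1080.49 T − 30362
46130 = 1186.102 T
T = 38.89 °C

T_f = 38.9 °C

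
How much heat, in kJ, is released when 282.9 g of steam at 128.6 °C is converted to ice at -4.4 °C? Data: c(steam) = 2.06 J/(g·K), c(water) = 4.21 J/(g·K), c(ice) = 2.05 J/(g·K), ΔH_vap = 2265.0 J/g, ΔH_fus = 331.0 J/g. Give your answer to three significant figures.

q1 (cool steam 128.6→100 °C): 282.9 × 2.06 × 28.6 = 16667 J
q2 (condense at 100 °C): 282.9 × 2265.0 = 640769 J
q3 (cool water 100→0 °C): 282.9 × 4.21 × 100.0 = 119101 J
q4 (freeze at 0 °C): 282.9 × 331.0 = 93640 J
q5 (cool ice 0→-4.4 °C): 282.9 × 2.05 × 4.4 = 2552 J
Total: 16667 + 640769 + 119101 + 93640 + 2552 = 872729 J = 873 kJ

q = 873 kJ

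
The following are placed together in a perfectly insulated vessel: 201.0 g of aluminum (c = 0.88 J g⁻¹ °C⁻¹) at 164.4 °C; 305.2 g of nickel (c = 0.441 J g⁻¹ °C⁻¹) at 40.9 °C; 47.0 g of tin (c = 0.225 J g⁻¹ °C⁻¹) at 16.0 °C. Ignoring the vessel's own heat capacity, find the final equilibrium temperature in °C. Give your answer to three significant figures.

T_f = 108 °C

Σ mᵢcᵢ(T − Tᵢ) = 0  ⇒  T = Σ mᵢcᵢTᵢ / Σ mᵢcᵢ
Σ mᵢcᵢ = 201.0×0.88 + 305.2×0.441 + 47.0×0.225 = 322.0482
Σ mᵢcᵢTᵢ = 176.88×164.4 + 134.5932×40.9 + 10.575×16.0 = 34753
T = 34753 / 322.0482 = 107.9 °C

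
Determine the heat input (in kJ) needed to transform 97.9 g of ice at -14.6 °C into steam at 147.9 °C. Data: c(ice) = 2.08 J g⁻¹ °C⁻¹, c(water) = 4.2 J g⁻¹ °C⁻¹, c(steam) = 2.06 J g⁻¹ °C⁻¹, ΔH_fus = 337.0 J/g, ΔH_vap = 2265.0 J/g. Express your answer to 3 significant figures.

q = 308 kJ

q1 (heat ice -14.6→0.0 °C): 97.9 × 2.08 × 14.6 = 2973 J
q2 (melt at 0 °C): 97.9 × 337.0 = 32992 J
q3 (heat water 0.0→100.0 °C): 97.9 × 4.2 × 100.0 = 41118 J
q4 (vaporize at 100 °C): 97.9 × 2265.0 = 221744 J
q5 (heat steam 100.0→147.9 °C): 97.9 × 2.06 × 47.9 = 9660 J
Total: 2973 + 32992 + 41118 + 221744 + 9660 = 308487 J = 308 kJ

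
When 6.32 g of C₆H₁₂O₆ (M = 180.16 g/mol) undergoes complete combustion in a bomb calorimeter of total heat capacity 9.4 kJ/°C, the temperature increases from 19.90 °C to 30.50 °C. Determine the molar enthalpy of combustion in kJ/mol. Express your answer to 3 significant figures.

ΔT = 30.50 − 19.90 = 10.60 °C
q_cal = C_cal × ΔT = 9.4 × 10.60 = 99.64 kJ
n = 6.32 / 180.16 = 0.03508 mol
q_rxn = −q_cal = -99.64 kJ
ΔH = -99.64 / 0.03508 = -2840 kJ/mol

ΔH = -2840 kJ/mol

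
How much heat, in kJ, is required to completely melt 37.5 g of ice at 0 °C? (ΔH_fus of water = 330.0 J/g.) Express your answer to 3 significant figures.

q = 12.4 kJ

q = m × ΔH_fus = 37.5 × 330.0 = 12380 J = 12.4 kJ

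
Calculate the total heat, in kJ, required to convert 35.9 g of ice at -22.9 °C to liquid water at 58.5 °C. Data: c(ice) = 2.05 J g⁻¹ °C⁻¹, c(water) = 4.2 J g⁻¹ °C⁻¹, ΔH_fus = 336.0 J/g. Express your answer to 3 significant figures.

q = 22.6 kJ

q1 (heat ice -22.9→0.0 °C): 35.9 × 2.05 × 22.9 = 1685 J
q2 (melt at 0 °C): 35.9 × 336.0 = 12062 J
q3 (heat water 0.0→58.5 °C): 35.9 × 4.2 × 58.5 = 8821 J
Total: 1685 + 12062 + 8821 = 22568 J = 22.6 kJ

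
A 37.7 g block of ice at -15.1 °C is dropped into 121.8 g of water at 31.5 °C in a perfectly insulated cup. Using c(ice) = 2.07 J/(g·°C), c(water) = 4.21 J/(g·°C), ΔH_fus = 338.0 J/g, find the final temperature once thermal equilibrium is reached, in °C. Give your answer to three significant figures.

Heat to bring ice to 0 °C and melt it: q₁ = 37.7×2.07×15.1 + 37.7×338.0 = 13921 J
Heat the water can supply cooling to 0 °C: 121.8×4.21×31.5 = 16152.5 J > q₁, so all ice melts.
Energy balance: 121.8×4.21×(31.5 − T) = 13921 + 37.7×4.21×(T − 0)
512.778(31.5 − T) = 13921 + 158.717 T
16152.5 − 13921 = 671.495 T
T = 2231.5 / 671.495 = 3.323 °C

T_f = 3.32 °C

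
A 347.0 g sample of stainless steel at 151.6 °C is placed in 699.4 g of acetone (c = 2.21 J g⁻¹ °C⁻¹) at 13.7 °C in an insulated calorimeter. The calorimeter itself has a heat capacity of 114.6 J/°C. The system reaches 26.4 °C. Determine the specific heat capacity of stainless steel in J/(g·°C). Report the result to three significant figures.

c = 0.485 J/(g·°C)

q_gained = (699.4 × 2.21 + 114.6) × (26.4 − 13.7) = 21090 J
q_lost = 347.0 × c × (151.6 − 26.4) = 43444.4 c
Set equal: c = 21090 / 43444.4 = 0.485 J/(g·°C)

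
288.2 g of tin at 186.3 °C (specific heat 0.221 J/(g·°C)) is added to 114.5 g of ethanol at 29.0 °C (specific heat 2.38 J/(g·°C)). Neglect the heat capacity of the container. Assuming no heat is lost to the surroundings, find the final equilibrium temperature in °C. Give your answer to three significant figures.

T_f = 58.8 °C

Heat lost by tin = heat gained by ethanol.
(288.2)(0.221)(186.3 − T) = (114.5)(2.38)(T − 29.0)
63.6922 (186.3 − T) = 272.51 (T − 29.0)
11866 − 63.6922 T = 272.51 T − 7902.8
19768.8 = 336.2022 T
T = 58.80 °C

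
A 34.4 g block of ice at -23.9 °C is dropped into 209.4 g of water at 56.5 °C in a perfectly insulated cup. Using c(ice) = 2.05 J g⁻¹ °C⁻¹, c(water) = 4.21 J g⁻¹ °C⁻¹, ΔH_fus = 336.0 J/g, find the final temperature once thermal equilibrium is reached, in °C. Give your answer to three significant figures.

Heat to bring ice to 0 °C and melt it: q₁ = 34.4×2.05×23.9 + 34.4×336.0 = 13244 J
Heat the water can supply cooling to 0 °C: 209.4×4.21×56.5 = 49808.9 J > q₁, so all ice melts.
Energy balance: 209.4×4.21×(56.5 − T) = 13244 + 34.4×4.21×(T − 0)
881.574(56.5 − T) = 13244 + 144.824 T
49808.9 − 13244 = 1026.398 T
T = 36564.9 / 1026.398 = 35.62 °C

T_f = 35.6 °C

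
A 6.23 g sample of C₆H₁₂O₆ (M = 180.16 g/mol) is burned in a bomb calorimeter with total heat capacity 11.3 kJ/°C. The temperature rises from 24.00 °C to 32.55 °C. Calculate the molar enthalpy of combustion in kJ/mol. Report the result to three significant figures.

ΔH = -2790 kJ/mol

ΔT = 32.55 − 24.00 = 8.55 °C
q_cal = C_cal × ΔT = 11.3 × 8.55 = 96.615 kJ
n = 6.23 / 180.16 = 0.03458 mol
q_rxn = −q_cal = -96.615 kJ
ΔH = -96.615 / 0.03458 = -2794 kJ/mol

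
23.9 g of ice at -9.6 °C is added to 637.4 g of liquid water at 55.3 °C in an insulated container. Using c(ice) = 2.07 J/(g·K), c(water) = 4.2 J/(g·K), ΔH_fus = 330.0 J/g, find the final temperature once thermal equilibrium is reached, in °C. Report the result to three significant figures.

Heat to bring ice to 0 °C and melt it: q₁ = 23.9×2.07×9.6 + 23.9×330.0 = 8361.9 J
Heat the water can supply cooling to 0 °C: 637.4×4.2×55.3 = 148043 J > q₁, so all ice melts.
Energy balance: 637.4×4.2×(55.3 − T) = 8361.9 + 23.9×4.2×(T − 0)
2677.08(55.3 − T) = 8361.9 + 100.38 T
148043 − 8361.9 = 2777.46 T
T = 139681.1 / 2777.46 = 50.29 °C

T_f = 50.3 °C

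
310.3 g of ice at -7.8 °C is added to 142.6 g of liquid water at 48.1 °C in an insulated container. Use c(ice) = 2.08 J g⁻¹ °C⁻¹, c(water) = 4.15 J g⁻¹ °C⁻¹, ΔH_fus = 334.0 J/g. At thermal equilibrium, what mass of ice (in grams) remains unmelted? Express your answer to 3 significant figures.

Heat to warm all ice to 0 °C: 310.3×2.08×7.8 = 5034.3 J
Heat released by water cooling to 0 °C: 142.6×4.15×48.1 = 28465 J
28465 J < 5034.3 + 310.3×334.0 = 108674.5 J, so not all ice melts; final T = 0 °C.
Heat left for melting: 28465 − 5034.3 = 23430.7 J
Mass melted = 23430.7 / 334.0 = 70.15 g
Ice remaining = 310.3 − 70.15 = 240.15 g

m_ice remaining = 240 g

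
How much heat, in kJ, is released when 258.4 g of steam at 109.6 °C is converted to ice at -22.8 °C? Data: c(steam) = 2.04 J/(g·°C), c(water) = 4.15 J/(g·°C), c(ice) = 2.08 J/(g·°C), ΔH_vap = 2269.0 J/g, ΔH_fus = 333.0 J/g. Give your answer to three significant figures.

q = 797 kJ

q1 (cool steam 109.6→100 °C): 258.4 × 2.04 × 9.6 = 5061 J
q2 (condense at 100 °C): 258.4 × 2269.0 = 586310 J
q3 (cool water 100→0 °C): 258.4 × 4.15 × 100.0 = 107236 J
q4 (freeze at 0 °C): 258.4 × 333.0 = 86047 J
q5 (cool ice 0→-22.8 °C): 258.4 × 2.08 × 22.8 = 12254 J
Total: 5061 + 586310 + 107236 + 86047 + 12254 = 796908 J = 797 kJ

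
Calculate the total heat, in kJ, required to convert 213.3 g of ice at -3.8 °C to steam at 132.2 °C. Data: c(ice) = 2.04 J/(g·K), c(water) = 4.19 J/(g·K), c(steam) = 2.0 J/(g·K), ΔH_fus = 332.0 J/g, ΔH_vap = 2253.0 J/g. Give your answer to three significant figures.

q = 656 kJ

q1 (heat ice -3.8→0.0 °C): 213.3 × 2.04 × 3.8 = 1654 J
q2 (melt at 0 °C): 213.3 × 332.0 = 70816 J
q3 (heat water 0.0→100.0 °C): 213.3 × 4.19 × 100.0 = 89373 J
q4 (vaporize at 100 °C): 213.3 × 2253.0 = 480565 J
q5 (heat steam 100.0→132.2 °C): 213.3 × 2.0 × 32.2 = 13737 J
Total: 1654 + 70816 + 89373 + 480565 + 13737 = 656145 J = 656 kJ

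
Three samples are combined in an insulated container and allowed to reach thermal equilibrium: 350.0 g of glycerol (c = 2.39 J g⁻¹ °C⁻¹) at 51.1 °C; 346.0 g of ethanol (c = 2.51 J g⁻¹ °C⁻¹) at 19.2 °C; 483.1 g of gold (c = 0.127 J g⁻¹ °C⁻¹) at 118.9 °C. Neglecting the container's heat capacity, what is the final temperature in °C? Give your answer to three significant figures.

T_f = 37.8 °C

Σ mᵢcᵢ(T − Tᵢ) = 0  ⇒  T = Σ mᵢcᵢTᵢ / Σ mᵢcᵢ
Σ mᵢcᵢ = 350.0×2.39 + 346.0×2.51 + 483.1×0.127 = 1766.3137
Σ mᵢcᵢTᵢ = 836.5×51.1 + 868.46×19.2 + 61.3537×118.9 = 66715
T = 66715 / 1766.3137 = 37.77 °C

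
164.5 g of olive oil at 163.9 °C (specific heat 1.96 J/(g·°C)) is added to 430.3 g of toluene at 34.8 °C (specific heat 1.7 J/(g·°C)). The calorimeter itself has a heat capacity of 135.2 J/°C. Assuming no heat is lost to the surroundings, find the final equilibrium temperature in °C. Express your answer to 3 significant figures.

T_f = 69.8 °C

Heat lost by olive oil = heat gained by toluene + calorimeter.
(164.5)(1.96)(163.9 − T) = [(430.3)(1.7) + 135.2](T − 34.8)
322.42 (163.9 − T) = 866.71 (T − 34.8)
52845 − 322.42 T = 866.71 T − 30162
83007 = 1189.13 T
T = 69.80 °C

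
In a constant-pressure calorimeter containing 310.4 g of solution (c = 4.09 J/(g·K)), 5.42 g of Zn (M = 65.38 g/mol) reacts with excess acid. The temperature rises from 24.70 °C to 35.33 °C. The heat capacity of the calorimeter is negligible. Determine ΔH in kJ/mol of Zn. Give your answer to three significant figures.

|ΔT| = |35.33 − 24.70| = 10.63 °C
|q_surr| = (310.4 × 4.09) × 10.63 = 1269.536 × 10.63 = 13500 J
n(Zn) = 5.42 / 65.38 = 0.08290 mol
Temperature rose, so q_rxn = −|q_surr| = -13.50 kJ
ΔH = q_rxn / n = -162.8 kJ/mol

ΔH = -163 kJ/mol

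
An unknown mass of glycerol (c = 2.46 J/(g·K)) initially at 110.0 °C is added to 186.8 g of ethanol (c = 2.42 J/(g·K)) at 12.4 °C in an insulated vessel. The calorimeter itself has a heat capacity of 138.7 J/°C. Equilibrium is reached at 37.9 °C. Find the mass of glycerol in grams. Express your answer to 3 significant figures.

m = 84.9 g

q_gained = (186.8 × 2.42 + 138.7) × (37.9 − 12.4) = 15060 J
q_lost = m × 2.46 × (110.0 − 37.9) = 177.366 m
m = 15060 / 177.366 = 84.9 g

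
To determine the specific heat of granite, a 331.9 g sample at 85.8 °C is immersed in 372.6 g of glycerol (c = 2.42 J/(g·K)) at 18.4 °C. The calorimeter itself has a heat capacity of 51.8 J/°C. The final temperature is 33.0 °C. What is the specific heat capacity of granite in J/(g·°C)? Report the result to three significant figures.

c = 0.794 J/(g·°C)

q_gained = (372.6 × 2.42 + 51.8) × (33.0 − 18.4) = 13920 J
q_lost = 331.9 × c × (85.8 − 33.0) = 17524.32 c
Set equal: c = 13920 / 17524.32 = 0.794 J/(g·°C)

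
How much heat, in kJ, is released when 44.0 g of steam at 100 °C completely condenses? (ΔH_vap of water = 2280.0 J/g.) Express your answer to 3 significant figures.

q = m × ΔH_vap = 44.0 × 2280.0 = 100300 J = 100 kJ

q = 100 kJ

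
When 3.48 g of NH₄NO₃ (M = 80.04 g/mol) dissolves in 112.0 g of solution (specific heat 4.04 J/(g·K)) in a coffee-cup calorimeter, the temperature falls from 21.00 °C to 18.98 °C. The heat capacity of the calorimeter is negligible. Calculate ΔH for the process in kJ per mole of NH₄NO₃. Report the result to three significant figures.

|ΔT| = |18.98 − 21.00| = 2.02 °C
|q_surr| = (112.0 × 4.04) × 2.02 = 452.48 × 2.02 = 914.0 J
n(NH₄NO₃) = 3.48 / 80.04 = 0.04348 mol
Temperature fell, so q_rxn = +|q_surr| = 0.9140 kJ
ΔH = q_rxn / n = 21.02 kJ/mol

ΔH = 21.0 kJ/mol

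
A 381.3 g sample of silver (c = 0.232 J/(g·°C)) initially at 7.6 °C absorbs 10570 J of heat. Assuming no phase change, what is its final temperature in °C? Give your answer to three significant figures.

ΔT = q / (m c) = 10570 / (381.3 × 0.232) = 119.5 °C
T_f = 7.6 + 119.5 = 127.1 °C

T_f = 127 °C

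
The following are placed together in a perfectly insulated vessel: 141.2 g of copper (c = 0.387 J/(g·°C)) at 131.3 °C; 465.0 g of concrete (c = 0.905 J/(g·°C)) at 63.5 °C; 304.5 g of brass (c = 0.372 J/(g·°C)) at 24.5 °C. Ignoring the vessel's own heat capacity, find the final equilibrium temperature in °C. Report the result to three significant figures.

T_f = 62.3 °C

Σ mᵢcᵢ(T − Tᵢ) = 0  ⇒  T = Σ mᵢcᵢTᵢ / Σ mᵢcᵢ
Σ mᵢcᵢ = 141.2×0.387 + 465.0×0.905 + 304.5×0.372 = 588.7434
Σ mᵢcᵢTᵢ = 54.6444×131.3 + 420.825×63.5 + 113.274×24.5 = 36672
T = 36672 / 588.7434 = 62.29 °C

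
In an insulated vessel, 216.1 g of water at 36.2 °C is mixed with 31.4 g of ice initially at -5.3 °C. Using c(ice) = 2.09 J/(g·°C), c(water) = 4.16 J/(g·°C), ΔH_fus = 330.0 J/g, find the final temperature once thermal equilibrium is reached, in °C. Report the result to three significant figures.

Heat to bring ice to 0 °C and melt it: q₁ = 31.4×2.09×5.3 + 31.4×330.0 = 10710 J
Heat the water can supply cooling to 0 °C: 216.1×4.16×36.2 = 32542.9 J > q₁, so all ice melts.
Energy balance: 216.1×4.16×(36.2 − T) = 10710 + 31.4×4.16×(T − 0)
898.976(36.2 − T) = 10710 + 130.624 T
32542.9 − 10710 = 1029.600 T
T = 21832.9 / 1029.600 = 21.21 °C

T_f = 21.2 °C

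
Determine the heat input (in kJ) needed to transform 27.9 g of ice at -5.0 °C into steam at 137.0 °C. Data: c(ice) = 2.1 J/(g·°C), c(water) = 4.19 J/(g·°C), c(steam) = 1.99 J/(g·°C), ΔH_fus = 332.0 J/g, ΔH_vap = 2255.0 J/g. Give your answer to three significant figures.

q = 86.2 kJ

q1 (heat ice -5.0→0.0 °C): 27.9 × 2.1 × 5.0 = 293 J
q2 (melt at 0 °C): 27.9 × 332.0 = 9263 J
q3 (heat water 0.0→100.0 °C): 27.9 × 4.19 × 100.0 = 11690 J
q4 (vaporize at 100 °C): 27.9 × 2255.0 = 62915 J
q5 (heat steam 100.0→137.0 °C): 27.9 × 1.99 × 37.0 = 2054 J
Total: 293 + 9263 + 11690 + 62915 + 2054 = 86215 J = 86.2 kJ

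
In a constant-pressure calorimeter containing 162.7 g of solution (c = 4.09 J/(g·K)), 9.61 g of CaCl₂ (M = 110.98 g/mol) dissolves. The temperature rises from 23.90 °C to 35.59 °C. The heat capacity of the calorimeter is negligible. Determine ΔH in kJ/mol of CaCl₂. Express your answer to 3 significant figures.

ΔH = -89.8 kJ/mol

|ΔT| = |35.59 − 23.90| = 11.69 °C
|q_surr| = (162.7 × 4.09) × 11.69 = 665.443 × 11.69 = 7779 J
n(CaCl₂) = 9.61 / 110.98 = 0.08659 mol
Temperature rose, so q_rxn = −|q_surr| = -7.779 kJ
ΔH = q_rxn / n = -89.84 kJ/mol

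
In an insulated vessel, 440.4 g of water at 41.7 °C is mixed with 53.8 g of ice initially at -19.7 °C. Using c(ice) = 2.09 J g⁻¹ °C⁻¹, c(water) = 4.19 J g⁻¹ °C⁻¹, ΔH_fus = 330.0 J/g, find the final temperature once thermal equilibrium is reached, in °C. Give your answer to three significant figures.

Heat to bring ice to 0 °C and melt it: q₁ = 53.8×2.09×19.7 + 53.8×330.0 = 19969 J
Heat the water can supply cooling to 0 °C: 440.4×4.19×41.7 = 76948.0 J > q₁, so all ice melts.
Energy balance: 440.4×4.19×(41.7 − T) = 19969 + 53.8×4.19×(T − 0)
1845.276(41.7 − T) = 19969 + 225.422 T
76948.0 − 19969 = 2070.698 T
T = 56979.0 / 2070.698 = 27.52 °C

T_f = 27.5 °C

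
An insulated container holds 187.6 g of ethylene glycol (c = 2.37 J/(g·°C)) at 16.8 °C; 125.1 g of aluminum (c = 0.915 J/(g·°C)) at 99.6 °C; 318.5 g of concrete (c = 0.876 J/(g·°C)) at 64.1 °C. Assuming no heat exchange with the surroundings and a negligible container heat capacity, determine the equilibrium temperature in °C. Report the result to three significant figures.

T_f = 43.9 °C

Σ mᵢcᵢ(T − Tᵢ) = 0  ⇒  T = Σ mᵢcᵢTᵢ / Σ mᵢcᵢ
Σ mᵢcᵢ = 187.6×2.37 + 125.1×0.915 + 318.5×0.876 = 838.0845
Σ mᵢcᵢTᵢ = 444.612×16.8 + 114.4665×99.6 + 279.006×64.1 = 36755
T = 36755 / 838.0845 = 43.86 °C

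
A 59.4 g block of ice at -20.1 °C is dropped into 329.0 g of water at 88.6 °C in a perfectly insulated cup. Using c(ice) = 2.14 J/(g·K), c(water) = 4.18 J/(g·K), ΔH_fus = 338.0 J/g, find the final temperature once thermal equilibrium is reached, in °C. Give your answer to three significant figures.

Heat to bring ice to 0 °C and melt it: q₁ = 59.4×2.14×20.1 + 59.4×338.0 = 22632 J
Heat the water can supply cooling to 0 °C: 329.0×4.18×88.6 = 121844 J > q₁, so all ice melts.
Energy balance: 329.0×4.18×(88.6 − T) = 22632 + 59.4×4.18×(T − 0)
1375.22(88.6 − T) = 22632 + 248.292 T
121844 − 22632 = 1623.512 T
T = 99212 / 1623.512 = 61.11 °C

T_f = 61.1 °C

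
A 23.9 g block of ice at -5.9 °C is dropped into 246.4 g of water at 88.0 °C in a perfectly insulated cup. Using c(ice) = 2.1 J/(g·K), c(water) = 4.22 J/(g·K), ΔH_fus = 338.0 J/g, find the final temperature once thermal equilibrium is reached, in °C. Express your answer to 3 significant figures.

T_f = 72.9 °C

Heat to bring ice to 0 °C and melt it: q₁ = 23.9×2.1×5.9 + 23.9×338.0 = 8374.3 J
Heat the water can supply cooling to 0 °C: 246.4×4.22×88.0 = 91503.1 J > q₁, so all ice melts.
Energy balance: 246.4×4.22×(88.0 − T) = 8374.3 + 23.9×4.22×(T − 0)
1039.808(88.0 − T) = 8374.3 + 100.858 T
91503.1 − 8374.3 = 1140.666 T
T = 83128.8 / 1140.666 = 72.88 °C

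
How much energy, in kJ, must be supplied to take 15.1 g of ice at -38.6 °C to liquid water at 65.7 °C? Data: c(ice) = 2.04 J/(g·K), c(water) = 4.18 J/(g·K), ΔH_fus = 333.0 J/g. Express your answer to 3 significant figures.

q = 10.4 kJ

q1 (heat ice -38.6→0.0 °C): 15.1 × 2.04 × 38.6 = 1189 J
q2 (melt at 0 °C): 15.1 × 333.0 = 5028 J
q3 (heat water 0.0→65.7 °C): 15.1 × 4.18 × 65.7 = 4147 J
Total: 1189 + 5028 + 4147 = 10364 J = 10.4 kJ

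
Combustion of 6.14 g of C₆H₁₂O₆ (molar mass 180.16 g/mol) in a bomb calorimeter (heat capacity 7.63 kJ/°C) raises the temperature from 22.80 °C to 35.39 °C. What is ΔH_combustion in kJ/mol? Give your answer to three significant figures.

ΔH = -2820 kJ/mol

ΔT = 35.39 − 22.80 = 12.59 °C
q_cal = C_cal × ΔT = 7.63 × 12.59 = 96.0617 kJ
n = 6.14 / 180.16 = 0.03408 mol
q_rxn = −q_cal = -96.0617 kJ
ΔH = -96.0617 / 0.03408 = -2819 kJ/mol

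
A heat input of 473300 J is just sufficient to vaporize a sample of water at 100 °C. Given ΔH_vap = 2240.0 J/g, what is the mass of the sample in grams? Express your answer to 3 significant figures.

m = q / ΔH_vap = 473300 J / 2240.0 J/g = 211 g

m = 211 g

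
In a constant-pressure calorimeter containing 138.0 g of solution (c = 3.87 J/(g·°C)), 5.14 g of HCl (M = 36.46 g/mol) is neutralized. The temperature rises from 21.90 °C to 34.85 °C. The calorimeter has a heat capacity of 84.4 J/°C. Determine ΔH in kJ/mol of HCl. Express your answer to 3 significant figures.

|ΔT| = |34.85 − 21.90| = 12.95 °C
|q_surr| = (138.0 × 3.87 + 84.4) × 12.95 = 618.46 × 12.95 = 8009 J
n(HCl) = 5.14 / 36.46 = 0.1410 mol
Temperature rose, so q_rxn = −|q_surr| = -8.009 kJ
ΔH = q_rxn / n = -56.80 kJ/mol

ΔH = -56.8 kJ/mol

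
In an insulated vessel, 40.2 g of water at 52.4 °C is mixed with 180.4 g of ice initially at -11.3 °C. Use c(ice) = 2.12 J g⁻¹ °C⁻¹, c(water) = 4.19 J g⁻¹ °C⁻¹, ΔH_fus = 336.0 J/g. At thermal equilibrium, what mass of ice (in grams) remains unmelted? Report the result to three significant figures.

m_ice remaining = 167 g

Heat to warm all ice to 0 °C: 180.4×2.12×11.3 = 4321.7 J
Heat released by water cooling to 0 °C: 40.2×4.19×52.4 = 8826.2 J
8826.2 J < 4321.7 + 180.4×336.0 = 64936.1 J, so not all ice melts; final T = 0 °C.
Heat left for melting: 8826.2 − 4321.7 = 4504.5 J
Mass melted = 4504.5 / 336.0 = 13.41 g
Ice remaining = 180.4 − 13.41 = 166.99 g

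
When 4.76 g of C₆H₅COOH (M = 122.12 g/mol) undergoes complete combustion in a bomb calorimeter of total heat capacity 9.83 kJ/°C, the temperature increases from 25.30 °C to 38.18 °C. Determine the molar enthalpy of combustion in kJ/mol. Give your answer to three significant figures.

ΔH = -3250 kJ/mol

ΔT = 38.18 − 25.30 = 12.88 °C
q_cal = C_cal × ΔT = 9.83 × 12.88 = 126.6104 kJ
n = 4.76 / 122.12 = 0.03898 mol
q_rxn = −q_cal = -126.6104 kJ
ΔH = -126.6104 / 0.03898 = -3248 kJ/mol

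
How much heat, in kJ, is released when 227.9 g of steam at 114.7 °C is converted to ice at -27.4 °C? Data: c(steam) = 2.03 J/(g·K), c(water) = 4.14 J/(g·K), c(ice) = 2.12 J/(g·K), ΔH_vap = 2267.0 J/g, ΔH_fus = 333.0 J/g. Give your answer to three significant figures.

q = 707 kJ

q1 (cool steam 114.7→100 °C): 227.9 × 2.03 × 14.7 = 6801 J
q2 (condense at 100 °C): 227.9 × 2267.0 = 516649 J
q3 (cool water 100→0 °C): 227.9 × 4.14 × 100.0 = 94351 J
q4 (freeze at 0 °C): 227.9 × 333.0 = 75891 J
q5 (cool ice 0→-27.4 °C): 227.9 × 2.12 × 27.4 = 13238 J
Total: 6801 + 516649 + 94351 + 75891 + 13238 = 706930 J = 707 kJ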